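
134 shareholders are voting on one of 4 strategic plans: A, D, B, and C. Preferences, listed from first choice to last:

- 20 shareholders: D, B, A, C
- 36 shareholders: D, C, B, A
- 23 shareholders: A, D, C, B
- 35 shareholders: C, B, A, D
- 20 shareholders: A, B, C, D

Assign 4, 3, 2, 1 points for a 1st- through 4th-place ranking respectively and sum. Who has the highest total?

A: 20·2 + 36·1 + 23·4 + 35·2 + 20·4 = 318
D: 20·4 + 36·4 + 23·3 + 35·1 + 20·1 = 348
B: 20·3 + 36·2 + 23·1 + 35·3 + 20·3 = 320
C: 20·1 + 36·3 + 23·2 + 35·4 + 20·2 = 354
C has the highest Borda score (354).

C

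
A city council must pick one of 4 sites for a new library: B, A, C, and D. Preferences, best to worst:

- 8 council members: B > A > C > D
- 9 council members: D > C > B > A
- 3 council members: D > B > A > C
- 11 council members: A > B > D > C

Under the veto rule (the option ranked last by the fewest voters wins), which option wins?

Last-place votes: B 0, A 9, C 14, D 8.
B is ranked last by the fewest voters, so B wins.

B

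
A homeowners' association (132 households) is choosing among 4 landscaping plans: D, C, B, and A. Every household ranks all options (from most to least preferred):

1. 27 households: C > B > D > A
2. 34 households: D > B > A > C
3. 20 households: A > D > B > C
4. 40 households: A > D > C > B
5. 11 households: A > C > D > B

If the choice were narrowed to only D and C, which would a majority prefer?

Voters preferring D to C: 94; preferring C to D: 38.
D wins the head-to-head.

D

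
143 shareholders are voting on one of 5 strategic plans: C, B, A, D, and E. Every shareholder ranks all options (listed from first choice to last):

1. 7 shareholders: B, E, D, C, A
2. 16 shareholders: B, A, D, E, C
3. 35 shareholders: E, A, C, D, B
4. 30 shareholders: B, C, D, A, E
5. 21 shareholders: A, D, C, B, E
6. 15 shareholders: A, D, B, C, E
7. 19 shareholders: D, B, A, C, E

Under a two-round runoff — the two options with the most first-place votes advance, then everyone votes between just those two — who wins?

B

Round 1 first-place votes: C 0, B 53, A 36, D 19, E 35.
B and A advance.
Runoff: B is preferred to A by 72 voters; A by 71.
B wins the runoff.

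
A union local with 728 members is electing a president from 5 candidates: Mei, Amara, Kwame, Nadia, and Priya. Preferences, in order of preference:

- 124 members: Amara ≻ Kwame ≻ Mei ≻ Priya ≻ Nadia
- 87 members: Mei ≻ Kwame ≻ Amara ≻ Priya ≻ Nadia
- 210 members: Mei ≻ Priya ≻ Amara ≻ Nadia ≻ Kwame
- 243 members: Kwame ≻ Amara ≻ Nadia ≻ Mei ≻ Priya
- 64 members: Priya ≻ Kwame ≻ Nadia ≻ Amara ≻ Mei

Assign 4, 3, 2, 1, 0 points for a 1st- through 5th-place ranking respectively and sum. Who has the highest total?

Amara

Mei: 124·2 + 87·4 + 210·4 + 243·1 + 64·0 = 1679
Amara: 124·4 + 87·2 + 210·2 + 243·3 + 64·1 = 1883
Kwame: 124·3 + 87·3 + 210·0 + 243·4 + 64·3 = 1797
Nadia: 124·0 + 87·0 + 210·1 + 243·2 + 64·2 = 824
Priya: 124·1 + 87·1 + 210·3 + 243·0 + 64·4 = 1097
Amara has the highest Borda score (1883).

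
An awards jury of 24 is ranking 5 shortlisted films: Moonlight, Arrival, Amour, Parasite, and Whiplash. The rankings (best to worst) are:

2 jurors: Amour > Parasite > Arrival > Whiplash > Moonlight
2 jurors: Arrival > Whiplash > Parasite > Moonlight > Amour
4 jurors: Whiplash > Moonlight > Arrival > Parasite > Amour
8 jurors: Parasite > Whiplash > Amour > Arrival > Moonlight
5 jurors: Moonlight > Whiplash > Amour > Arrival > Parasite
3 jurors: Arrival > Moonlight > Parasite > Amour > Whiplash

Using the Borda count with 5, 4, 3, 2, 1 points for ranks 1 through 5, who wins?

Moonlight: 2·1 + 2·2 + 4·4 + 8·1 + 5·5 + 3·4 = 67
Arrival: 2·3 + 2·5 + 4·3 + 8·2 + 5·2 + 3·5 = 69
Amour: 2·5 + 2·1 + 4·1 + 8·3 + 5·3 + 3·2 = 61
Parasite: 2·4 + 2·3 + 4·2 + 8·5 + 5·1 + 3·3 = 76
Whiplash: 2·2 + 2·4 + 4·5 + 8·4 + 5·4 + 3·1 = 87
Whiplash has the highest Borda score (87).

Whiplash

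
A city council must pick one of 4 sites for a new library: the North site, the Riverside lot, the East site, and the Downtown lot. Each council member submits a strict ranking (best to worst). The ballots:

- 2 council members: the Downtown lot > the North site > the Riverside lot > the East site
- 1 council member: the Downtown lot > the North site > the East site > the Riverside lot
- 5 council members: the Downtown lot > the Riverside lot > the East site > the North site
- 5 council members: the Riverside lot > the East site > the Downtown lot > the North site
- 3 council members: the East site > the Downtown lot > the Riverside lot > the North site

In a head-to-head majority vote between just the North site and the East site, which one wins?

Voters preferring the North site to the East site: 3; preferring the East site to the North site: 13.
the East site wins the head-to-head.

the East site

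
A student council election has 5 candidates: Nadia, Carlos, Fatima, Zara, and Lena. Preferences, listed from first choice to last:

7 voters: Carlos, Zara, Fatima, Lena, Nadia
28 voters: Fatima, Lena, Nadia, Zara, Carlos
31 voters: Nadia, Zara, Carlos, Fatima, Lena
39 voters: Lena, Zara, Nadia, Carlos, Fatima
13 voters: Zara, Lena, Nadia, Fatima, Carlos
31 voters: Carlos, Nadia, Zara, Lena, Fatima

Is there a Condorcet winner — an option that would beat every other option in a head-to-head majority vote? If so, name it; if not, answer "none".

Checking pairwise contests:
Lena beats Nadia 87–62.
Nadia beats Carlos 111–38.
Nadia beats Fatima 114–35.
Nadia beats Zara 90–59.
Zara beats Lena 82–67.
Every option loses at least one head-to-head, so there is no Condorcet winner.

none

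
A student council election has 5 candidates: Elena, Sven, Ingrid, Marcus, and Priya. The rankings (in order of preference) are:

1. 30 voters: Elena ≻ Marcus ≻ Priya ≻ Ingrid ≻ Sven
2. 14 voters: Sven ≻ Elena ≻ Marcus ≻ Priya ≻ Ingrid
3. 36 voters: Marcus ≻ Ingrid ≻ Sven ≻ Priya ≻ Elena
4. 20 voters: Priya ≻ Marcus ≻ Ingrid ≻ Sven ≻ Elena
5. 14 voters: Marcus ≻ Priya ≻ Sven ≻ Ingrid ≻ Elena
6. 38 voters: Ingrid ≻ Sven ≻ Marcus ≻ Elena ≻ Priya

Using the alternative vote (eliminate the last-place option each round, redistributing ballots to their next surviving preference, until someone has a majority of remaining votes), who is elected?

Marcus

Round 1: Elena 30, Sven 14, Ingrid 38, Marcus 50, Priya 20. Eliminate Sven.
Round 2: Elena 44, Ingrid 38, Marcus 50, Priya 20. Eliminate Priya.
Round 3: Elena 44, Ingrid 38, Marcus 70. Eliminate Ingrid.
Round 4: Elena 44, Marcus 108. Marcus has a majority.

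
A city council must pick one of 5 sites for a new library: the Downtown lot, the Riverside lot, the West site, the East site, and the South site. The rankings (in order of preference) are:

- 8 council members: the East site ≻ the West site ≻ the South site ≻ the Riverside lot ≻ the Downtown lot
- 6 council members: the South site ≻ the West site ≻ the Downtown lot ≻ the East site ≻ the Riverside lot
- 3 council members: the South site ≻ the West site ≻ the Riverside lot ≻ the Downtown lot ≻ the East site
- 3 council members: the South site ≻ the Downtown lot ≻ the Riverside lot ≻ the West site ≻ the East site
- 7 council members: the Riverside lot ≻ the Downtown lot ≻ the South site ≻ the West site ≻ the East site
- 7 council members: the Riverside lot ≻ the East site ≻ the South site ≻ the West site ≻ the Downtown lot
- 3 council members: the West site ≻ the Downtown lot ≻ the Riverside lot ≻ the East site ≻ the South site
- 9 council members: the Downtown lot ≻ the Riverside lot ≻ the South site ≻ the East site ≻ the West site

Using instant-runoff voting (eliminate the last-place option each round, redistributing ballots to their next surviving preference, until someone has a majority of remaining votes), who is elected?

Round 1: the Downtown lot 9, the Riverside lot 14, the West site 3, the East site 8, the South site 12. Eliminate the West site.
Round 2: the Downtown lot 12, the Riverside lot 14, the East site 8, the South site 12. Eliminate the East site.
Round 3: the Downtown lot 12, the Riverside lot 14, the South site 20. Eliminate the Downtown lot.
Round 4: the Riverside lot 26, the South site 20. The Riverside lot has a majority.

the Riverside lot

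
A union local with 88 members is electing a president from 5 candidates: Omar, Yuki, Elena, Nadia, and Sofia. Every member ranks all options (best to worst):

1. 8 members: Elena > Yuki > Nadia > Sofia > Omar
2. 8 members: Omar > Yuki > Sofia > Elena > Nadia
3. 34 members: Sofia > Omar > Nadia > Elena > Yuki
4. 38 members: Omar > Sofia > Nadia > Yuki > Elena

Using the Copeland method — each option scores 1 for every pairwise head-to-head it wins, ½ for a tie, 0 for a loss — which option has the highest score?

Omar

Omar: beats Yuki, Elena, Nadia, and Sofia → score 4.
Yuki: beats Elena; loses to Omar, Nadia, and Sofia → score 1.
Elena: loses to Omar, Yuki, Nadia, and Sofia → score 0.
Nadia: beats Yuki and Elena; loses to Omar and Sofia → score 2.
Sofia: beats Yuki, Elena, and Nadia; loses to Omar → score 3.
Omar has the best pairwise record.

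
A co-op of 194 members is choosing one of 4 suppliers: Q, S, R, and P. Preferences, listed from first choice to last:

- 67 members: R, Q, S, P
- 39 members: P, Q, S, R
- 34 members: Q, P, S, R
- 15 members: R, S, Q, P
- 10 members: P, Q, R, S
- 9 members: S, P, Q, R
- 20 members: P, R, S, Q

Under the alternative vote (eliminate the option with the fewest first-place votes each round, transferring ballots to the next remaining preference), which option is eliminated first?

S

Round 1: Q 34, S 9, R 82, P 69. Eliminate S.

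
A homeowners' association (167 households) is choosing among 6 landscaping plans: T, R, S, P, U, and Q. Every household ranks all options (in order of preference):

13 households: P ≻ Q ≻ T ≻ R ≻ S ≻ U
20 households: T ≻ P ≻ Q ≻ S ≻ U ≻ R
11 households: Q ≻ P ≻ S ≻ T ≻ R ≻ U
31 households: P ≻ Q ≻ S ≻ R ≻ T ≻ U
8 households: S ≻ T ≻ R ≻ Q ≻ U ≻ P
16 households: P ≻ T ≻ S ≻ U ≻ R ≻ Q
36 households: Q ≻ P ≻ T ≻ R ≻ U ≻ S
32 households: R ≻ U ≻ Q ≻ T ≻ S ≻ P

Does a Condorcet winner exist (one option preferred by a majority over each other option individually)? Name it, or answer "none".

Q

Q vs T: 123–44 for Q.
Q vs R: 111–56 for Q.
Q vs S: 143–24 for Q.
Q vs P: 87–80 for Q.
Q vs U: 119–48 for Q.
Q beats every other option head-to-head.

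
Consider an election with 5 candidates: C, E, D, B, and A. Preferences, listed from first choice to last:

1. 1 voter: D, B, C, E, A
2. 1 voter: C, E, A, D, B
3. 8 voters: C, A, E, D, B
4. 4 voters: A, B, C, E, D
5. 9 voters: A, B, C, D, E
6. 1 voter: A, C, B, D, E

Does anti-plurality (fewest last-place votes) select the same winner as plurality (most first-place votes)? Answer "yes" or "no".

no

Anti-plurality — last-place votes: C 0, E 10, D 4, B 9, A 1. Winner: C.
Plurality — first-place votes: C 9, E 0, D 1, B 0, A 14. Winner: A.
The two methods disagree.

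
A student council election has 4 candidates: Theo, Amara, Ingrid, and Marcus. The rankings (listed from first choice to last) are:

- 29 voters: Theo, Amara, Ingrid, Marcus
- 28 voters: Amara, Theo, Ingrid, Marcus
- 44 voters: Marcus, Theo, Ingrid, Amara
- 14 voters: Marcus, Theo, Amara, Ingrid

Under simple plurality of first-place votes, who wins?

First-place votes: Theo 29, Amara 28, Ingrid 0, Marcus 58.
Marcus has the most first-place votes.

Marcus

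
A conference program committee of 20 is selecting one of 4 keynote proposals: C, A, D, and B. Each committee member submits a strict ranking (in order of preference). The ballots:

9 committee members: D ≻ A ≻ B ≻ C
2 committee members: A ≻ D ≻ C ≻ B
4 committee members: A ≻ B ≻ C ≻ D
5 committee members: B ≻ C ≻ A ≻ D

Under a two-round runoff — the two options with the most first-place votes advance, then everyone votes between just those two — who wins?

Round 1 first-place votes: C 0, A 6, D 9, B 5.
D and A advance.
Runoff: D is preferred to A by 9 voters; A by 11.
A wins the runoff.

A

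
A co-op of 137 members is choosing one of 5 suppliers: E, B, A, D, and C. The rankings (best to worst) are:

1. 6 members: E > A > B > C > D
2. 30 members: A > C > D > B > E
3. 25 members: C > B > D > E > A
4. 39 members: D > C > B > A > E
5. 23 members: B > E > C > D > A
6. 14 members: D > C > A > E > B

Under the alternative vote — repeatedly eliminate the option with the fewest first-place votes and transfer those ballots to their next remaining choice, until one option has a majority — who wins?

C

Round 1: E 6, B 23, A 30, D 53, C 25. Eliminate E.
Round 2: B 23, A 36, D 53, C 25. Eliminate B.
Round 3: A 36, D 53, C 48. Eliminate A.
Round 4: D 53, C 84. C has a majority.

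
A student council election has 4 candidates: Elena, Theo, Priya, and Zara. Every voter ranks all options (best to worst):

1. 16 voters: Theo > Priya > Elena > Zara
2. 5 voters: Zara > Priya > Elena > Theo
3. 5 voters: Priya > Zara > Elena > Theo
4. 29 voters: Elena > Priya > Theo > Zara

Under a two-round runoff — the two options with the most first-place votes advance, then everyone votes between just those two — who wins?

Elena

Round 1 first-place votes: Elena 29, Theo 16, Priya 5, Zara 5.
Elena and Theo advance.
Runoff: Elena is preferred to Theo by 39 voters; Theo by 16.
Elena wins the runoff.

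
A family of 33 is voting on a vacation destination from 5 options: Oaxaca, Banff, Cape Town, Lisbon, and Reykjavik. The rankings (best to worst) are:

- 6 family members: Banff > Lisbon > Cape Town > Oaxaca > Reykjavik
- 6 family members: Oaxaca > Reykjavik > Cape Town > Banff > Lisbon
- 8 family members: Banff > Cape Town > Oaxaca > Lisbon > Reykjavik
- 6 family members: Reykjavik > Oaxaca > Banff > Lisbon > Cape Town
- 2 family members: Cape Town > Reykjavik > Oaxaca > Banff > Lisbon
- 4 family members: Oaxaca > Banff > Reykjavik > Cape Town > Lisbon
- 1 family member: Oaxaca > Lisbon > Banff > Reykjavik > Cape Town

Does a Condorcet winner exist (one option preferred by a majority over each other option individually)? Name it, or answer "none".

Oaxaca vs Banff: 19–14 for Oaxaca.
Oaxaca vs Cape Town: 17–16 for Oaxaca.
Oaxaca vs Lisbon: 27–6 for Oaxaca.
Oaxaca vs Reykjavik: 25–8 for Oaxaca.
Oaxaca beats every other option head-to-head.

Oaxaca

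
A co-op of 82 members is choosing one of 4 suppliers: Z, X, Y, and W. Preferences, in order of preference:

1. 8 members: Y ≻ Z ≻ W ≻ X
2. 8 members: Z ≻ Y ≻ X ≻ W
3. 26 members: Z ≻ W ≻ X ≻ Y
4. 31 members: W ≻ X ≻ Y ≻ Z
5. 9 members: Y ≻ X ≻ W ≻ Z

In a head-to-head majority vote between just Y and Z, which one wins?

Y

Voters preferring Y to Z: 48; preferring Z to Y: 34.
Y wins the head-to-head.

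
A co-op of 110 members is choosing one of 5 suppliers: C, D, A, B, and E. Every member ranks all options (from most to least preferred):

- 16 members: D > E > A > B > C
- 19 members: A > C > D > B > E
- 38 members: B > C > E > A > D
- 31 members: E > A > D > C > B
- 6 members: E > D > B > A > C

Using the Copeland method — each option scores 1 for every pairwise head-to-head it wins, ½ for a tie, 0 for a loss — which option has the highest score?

C: beats D and E; loses to A and B → score 2.
D: beats B; loses to C, A, and E → score 1.
A: beats C, D, and B; loses to E → score 3.
B: beats C and E; loses to D and A → score 2.
E: beats D and A; loses to C and B → score 2.
A has the best pairwise record.

A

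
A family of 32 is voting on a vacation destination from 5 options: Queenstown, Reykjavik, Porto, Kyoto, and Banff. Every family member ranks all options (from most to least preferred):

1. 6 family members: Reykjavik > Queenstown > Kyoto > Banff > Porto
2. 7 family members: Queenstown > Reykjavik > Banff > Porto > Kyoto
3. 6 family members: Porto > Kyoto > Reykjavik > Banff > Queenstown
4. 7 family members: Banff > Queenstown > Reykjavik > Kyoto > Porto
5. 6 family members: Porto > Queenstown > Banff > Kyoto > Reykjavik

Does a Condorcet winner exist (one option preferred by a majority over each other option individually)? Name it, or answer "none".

Queenstown

Queenstown vs Reykjavik: 20–12 for Queenstown.
Queenstown vs Porto: 20–12 for Queenstown.
Queenstown vs Kyoto: 26–6 for Queenstown.
Queenstown vs Banff: 19–13 for Queenstown.
Queenstown beats every other option head-to-head.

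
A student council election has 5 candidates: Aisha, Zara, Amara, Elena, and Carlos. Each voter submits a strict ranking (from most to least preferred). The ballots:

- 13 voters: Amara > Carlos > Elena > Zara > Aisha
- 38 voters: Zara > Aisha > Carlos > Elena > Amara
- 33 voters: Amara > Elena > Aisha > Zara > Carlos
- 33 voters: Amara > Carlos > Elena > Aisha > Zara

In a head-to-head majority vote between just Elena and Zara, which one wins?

Elena

Voters preferring Elena to Zara: 79; preferring Zara to Elena: 38.
Elena wins the head-to-head.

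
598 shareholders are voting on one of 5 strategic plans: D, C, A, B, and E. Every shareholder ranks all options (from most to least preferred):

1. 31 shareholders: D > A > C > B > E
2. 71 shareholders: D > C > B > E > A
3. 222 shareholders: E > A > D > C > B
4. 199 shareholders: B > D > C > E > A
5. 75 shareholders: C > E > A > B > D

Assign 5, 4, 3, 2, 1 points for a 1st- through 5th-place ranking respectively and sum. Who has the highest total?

D: 31·5 + 71·5 + 222·3 + 199·4 + 75·1 = 2047
C: 31·3 + 71·4 + 222·2 + 199·3 + 75·5 = 1793
A: 31·4 + 71·1 + 222·4 + 199·1 + 75·3 = 1507
B: 31·2 + 71·3 + 222·1 + 199·5 + 75·2 = 1642
E: 31·1 + 71·2 + 222·5 + 199·2 + 75·4 = 1981
D has the highest Borda score (2047).

D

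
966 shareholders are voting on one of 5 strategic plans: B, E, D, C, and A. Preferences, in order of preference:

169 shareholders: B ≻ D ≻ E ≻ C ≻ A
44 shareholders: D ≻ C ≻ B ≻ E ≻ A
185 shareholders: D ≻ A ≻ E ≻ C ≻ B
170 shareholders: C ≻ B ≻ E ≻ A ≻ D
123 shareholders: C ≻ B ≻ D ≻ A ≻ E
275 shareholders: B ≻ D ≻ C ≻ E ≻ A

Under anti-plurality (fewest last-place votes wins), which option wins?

C

Last-place votes: B 185, E 123, D 170, C 0, A 488.
C is ranked last by the fewest voters, so C wins.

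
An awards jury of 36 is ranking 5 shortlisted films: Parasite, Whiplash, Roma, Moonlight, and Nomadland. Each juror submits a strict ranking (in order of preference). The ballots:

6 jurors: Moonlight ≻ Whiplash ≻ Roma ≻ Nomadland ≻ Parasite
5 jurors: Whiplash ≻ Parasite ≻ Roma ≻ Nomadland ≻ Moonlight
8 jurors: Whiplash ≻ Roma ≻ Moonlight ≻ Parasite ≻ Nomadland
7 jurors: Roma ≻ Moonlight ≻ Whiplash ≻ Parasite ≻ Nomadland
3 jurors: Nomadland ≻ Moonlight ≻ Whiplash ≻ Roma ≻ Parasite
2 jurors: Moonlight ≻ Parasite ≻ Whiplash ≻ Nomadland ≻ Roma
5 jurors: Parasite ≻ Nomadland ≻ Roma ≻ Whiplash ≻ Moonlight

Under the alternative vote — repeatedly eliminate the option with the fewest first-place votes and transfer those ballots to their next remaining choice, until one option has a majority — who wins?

Whiplash

Round 1: Parasite 5, Whiplash 13, Roma 7, Moonlight 8, Nomadland 3. Eliminate Nomadland.
Round 2: Parasite 5, Whiplash 13, Roma 7, Moonlight 11. Eliminate Parasite.
Round 3: Whiplash 13, Roma 12, Moonlight 11. Eliminate Moonlight.
Round 4: Whiplash 24, Roma 12. Whiplash has a majority.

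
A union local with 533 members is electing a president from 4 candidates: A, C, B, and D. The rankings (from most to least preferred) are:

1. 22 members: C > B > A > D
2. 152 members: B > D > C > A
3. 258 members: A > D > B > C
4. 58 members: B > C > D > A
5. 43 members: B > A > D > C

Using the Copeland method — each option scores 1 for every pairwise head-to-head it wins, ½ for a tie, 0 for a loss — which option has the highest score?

B

A: beats C and D; loses to B → score 2.
C: loses to A, B, and D → score 0.
B: beats A, C, and D → score 3.
D: beats C; loses to A and B → score 1.
B has the best pairwise record.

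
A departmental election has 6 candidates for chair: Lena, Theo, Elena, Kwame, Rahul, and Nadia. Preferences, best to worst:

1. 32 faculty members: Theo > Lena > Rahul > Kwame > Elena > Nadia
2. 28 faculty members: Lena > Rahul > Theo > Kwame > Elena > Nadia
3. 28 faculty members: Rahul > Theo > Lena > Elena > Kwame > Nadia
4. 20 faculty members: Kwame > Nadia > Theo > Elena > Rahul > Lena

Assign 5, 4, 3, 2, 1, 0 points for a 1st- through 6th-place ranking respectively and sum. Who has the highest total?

Lena: 32·4 + 28·5 + 28·3 + 20·0 = 352
Theo: 32·5 + 28·3 + 28·4 + 20·3 = 416
Elena: 32·1 + 28·1 + 28·2 + 20·2 = 156
Kwame: 32·2 + 28·2 + 28·1 + 20·5 = 248
Rahul: 32·3 + 28·4 + 28·5 + 20·1 = 368
Nadia: 32·0 + 28·0 + 28·0 + 20·4 = 80
Theo has the highest Borda score (416).

Theo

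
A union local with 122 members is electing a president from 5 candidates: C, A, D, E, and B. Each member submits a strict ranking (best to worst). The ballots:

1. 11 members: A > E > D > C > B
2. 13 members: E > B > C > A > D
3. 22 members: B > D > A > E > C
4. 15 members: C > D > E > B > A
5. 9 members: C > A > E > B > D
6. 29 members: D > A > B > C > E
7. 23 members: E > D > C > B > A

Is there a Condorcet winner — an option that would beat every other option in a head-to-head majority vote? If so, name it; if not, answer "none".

D vs C: 85–37 for D.
D vs A: 89–33 for D.
D vs E: 66–56 for D.
D vs B: 78–44 for D.
D beats every other option head-to-head.

D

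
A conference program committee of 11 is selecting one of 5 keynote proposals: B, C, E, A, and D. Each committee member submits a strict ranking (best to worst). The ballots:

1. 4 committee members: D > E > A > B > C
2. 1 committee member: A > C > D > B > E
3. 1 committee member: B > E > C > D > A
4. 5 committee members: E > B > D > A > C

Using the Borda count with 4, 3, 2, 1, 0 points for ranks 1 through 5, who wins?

E

B: 4·1 + 1·1 + 1·4 + 5·3 = 24
C: 4·0 + 1·3 + 1·2 + 5·0 = 5
E: 4·3 + 1·0 + 1·3 + 5·4 = 35
A: 4·2 + 1·4 + 1·0 + 5·1 = 17
D: 4·4 + 1·2 + 1·1 + 5·2 = 29
E has the highest Borda score (35).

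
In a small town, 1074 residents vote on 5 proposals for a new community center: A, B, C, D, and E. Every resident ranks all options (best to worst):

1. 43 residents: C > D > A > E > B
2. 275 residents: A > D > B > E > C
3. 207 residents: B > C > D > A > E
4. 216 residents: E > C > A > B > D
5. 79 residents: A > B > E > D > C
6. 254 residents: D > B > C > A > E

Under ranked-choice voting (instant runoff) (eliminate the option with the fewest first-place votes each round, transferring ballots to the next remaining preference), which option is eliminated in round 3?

E

Round 1: A 354, B 207, C 43, D 254, E 216. Eliminate C.
Round 2: A 354, B 207, D 297, E 216. Eliminate B.
Round 3: A 354, D 504, E 216. Eliminate E.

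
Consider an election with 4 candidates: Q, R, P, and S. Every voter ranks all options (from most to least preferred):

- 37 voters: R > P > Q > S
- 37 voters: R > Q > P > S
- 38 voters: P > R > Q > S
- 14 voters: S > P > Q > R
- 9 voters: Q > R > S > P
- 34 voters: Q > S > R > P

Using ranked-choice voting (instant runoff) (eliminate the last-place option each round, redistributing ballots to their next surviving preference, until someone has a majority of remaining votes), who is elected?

Round 1: Q 43, R 74, P 38, S 14. Eliminate S.
Round 2: Q 43, R 74, P 52. Eliminate Q.
Round 3: R 117, P 52. R has a majority.

R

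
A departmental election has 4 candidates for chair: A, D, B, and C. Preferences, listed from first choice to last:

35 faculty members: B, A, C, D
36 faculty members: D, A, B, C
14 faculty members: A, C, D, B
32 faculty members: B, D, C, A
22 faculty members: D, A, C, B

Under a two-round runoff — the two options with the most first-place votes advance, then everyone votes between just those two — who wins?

D

Round 1 first-place votes: A 14, D 58, B 67, C 0.
B and D advance.
Runoff: B is preferred to D by 67 voters; D by 72.
D wins the runoff.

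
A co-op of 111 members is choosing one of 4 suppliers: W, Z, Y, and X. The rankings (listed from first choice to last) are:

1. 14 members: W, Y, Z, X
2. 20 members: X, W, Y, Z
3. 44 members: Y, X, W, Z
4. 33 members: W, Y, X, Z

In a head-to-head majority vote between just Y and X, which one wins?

Y

Voters preferring Y to X: 91; preferring X to Y: 20.
Y wins the head-to-head.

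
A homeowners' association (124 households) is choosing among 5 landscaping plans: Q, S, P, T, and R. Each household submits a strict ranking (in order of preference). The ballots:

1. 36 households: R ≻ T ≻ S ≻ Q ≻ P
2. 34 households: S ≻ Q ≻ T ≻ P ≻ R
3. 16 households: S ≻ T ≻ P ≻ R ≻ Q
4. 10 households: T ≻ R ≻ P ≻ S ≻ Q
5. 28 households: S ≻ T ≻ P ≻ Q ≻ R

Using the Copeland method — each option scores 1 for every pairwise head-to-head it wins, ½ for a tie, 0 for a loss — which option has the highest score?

Q: beats P; ties R; loses to S and T → score 1.5.
S: beats Q, P, T, and R → score 4.
P: beats R; loses to Q, S, and T → score 1.
T: beats Q, P, and R; loses to S → score 3.
R: ties Q; loses to S, P, and T → score 0.5.
S has the best pairwise record.

S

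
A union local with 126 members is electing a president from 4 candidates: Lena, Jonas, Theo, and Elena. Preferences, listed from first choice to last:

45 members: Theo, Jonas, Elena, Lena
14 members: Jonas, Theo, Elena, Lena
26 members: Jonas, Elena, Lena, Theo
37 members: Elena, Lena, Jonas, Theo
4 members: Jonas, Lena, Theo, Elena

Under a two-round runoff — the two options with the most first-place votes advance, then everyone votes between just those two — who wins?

Jonas

Round 1 first-place votes: Lena 0, Jonas 44, Theo 45, Elena 37.
Theo and Jonas advance.
Runoff: Theo is preferred to Jonas by 45 voters; Jonas by 81.
Jonas wins the runoff.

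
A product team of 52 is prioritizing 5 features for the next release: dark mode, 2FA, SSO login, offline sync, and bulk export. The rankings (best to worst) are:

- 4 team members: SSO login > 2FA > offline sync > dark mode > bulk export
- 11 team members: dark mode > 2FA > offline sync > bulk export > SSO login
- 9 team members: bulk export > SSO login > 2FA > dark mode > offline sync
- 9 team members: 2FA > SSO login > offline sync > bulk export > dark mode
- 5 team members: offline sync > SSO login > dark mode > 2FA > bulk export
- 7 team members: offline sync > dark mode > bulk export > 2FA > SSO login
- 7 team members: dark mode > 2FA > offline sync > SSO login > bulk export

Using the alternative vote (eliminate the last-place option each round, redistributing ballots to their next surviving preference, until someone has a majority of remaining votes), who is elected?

Round 1: dark mode 18, 2FA 9, SSO login 4, offline sync 12, bulk export 9. Eliminate SSO login.
Round 2: dark mode 18, 2FA 13, offline sync 12, bulk export 9. Eliminate bulk export.
Round 3: dark mode 18, 2FA 22, offline sync 12. Eliminate offline sync.
Round 4: dark mode 30, 2FA 22. Dark mode has a majority.

dark mode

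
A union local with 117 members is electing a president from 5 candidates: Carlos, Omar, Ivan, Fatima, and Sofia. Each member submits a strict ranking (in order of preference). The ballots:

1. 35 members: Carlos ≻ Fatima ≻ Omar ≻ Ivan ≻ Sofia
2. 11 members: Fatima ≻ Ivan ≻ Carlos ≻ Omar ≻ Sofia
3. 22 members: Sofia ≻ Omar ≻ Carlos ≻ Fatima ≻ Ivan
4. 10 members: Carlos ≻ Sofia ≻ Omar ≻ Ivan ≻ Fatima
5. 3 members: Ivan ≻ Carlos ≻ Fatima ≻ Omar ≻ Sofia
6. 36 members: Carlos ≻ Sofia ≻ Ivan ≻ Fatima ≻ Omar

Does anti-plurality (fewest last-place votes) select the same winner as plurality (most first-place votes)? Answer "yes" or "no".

yes

Anti-plurality — last-place votes: Carlos 0, Omar 36, Ivan 22, Fatima 10, Sofia 49. Winner: Carlos.
Plurality — first-place votes: Carlos 81, Omar 0, Ivan 3, Fatima 11, Sofia 22. Winner: Carlos.
The two methods agree.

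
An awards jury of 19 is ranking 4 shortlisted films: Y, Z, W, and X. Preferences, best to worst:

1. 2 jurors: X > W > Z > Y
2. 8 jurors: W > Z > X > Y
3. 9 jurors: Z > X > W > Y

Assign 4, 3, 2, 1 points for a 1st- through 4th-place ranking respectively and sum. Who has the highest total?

Y: 2·1 + 8·1 + 9·1 = 19
Z: 2·2 + 8·3 + 9·4 = 64
W: 2·3 + 8·4 + 9·2 = 56
X: 2·4 + 8·2 + 9·3 = 51
Z has the highest Borda score (64).

Z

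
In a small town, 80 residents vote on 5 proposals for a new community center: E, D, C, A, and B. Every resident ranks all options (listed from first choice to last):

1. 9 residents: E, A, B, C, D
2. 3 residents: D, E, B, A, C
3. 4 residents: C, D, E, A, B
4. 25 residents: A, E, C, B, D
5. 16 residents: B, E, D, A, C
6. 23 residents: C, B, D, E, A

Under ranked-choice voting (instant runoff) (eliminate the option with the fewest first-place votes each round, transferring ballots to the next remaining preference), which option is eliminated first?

Round 1: E 9, D 3, C 27, A 25, B 16. Eliminate D.

D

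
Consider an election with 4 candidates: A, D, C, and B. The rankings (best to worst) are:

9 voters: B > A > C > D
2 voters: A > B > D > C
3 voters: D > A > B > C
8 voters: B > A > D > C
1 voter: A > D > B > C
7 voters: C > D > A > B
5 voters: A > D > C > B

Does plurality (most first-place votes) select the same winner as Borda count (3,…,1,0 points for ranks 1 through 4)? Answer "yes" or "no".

Plurality — first-place votes: A 8, D 3, C 7, B 17. Winner: B.
Borda — scores: A 71, D 45, C 35, B 59. Winner: A.
The two methods disagree.

no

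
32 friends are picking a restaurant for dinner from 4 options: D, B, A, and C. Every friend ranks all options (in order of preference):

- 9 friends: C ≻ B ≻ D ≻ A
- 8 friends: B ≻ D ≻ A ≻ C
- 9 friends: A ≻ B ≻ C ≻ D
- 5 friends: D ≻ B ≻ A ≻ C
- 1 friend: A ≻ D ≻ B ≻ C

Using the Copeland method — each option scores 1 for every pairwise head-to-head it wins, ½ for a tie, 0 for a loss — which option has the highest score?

D: beats A; loses to B and C → score 1.
B: beats D, A, and C → score 3.
A: beats C; loses to D and B → score 1.
C: beats D; loses to B and A → score 1.
B has the best pairwise record.

B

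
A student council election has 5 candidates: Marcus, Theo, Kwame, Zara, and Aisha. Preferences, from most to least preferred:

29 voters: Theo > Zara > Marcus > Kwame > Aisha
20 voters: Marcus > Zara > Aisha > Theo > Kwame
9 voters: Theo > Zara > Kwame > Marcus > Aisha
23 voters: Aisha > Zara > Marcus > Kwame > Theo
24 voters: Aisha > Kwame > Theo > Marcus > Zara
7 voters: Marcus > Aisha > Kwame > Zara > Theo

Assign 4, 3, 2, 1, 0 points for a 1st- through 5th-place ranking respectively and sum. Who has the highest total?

Marcus: 29·2 + 20·4 + 9·1 + 23·2 + 24·1 + 7·4 = 245
Theo: 29·4 + 20·1 + 9·4 + 23·0 + 24·2 + 7·0 = 220
Kwame: 29·1 + 20·0 + 9·2 + 23·1 + 24·3 + 7·2 = 156
Zara: 29·3 + 20·3 + 9·3 + 23·3 + 24·0 + 7·1 = 250
Aisha: 29·0 + 20·2 + 9·0 + 23·4 + 24·4 + 7·3 = 249
Zara has the highest Borda score (250).

Zara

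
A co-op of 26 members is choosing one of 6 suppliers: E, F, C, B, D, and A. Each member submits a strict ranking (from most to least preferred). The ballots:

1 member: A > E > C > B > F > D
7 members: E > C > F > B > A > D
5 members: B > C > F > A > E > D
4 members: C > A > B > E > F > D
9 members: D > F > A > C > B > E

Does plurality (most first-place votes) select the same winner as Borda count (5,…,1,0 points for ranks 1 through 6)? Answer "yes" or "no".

no

Plurality — first-place votes: E 7, F 0, C 4, B 5, D 9, A 1. Winner: D.
Borda — scores: E 52, F 77, C 89, B 62, D 45, A 65. Winner: C.
The two methods disagree.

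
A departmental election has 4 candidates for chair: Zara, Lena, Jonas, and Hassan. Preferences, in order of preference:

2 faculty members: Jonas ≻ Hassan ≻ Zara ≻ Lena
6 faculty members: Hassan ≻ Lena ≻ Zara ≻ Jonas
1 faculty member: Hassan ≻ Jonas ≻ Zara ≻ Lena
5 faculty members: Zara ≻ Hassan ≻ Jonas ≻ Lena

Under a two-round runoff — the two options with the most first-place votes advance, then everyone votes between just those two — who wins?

Round 1 first-place votes: Zara 5, Lena 0, Jonas 2, Hassan 7.
Hassan and Zara advance.
Runoff: Hassan is preferred to Zara by 9 voters; Zara by 5.
Hassan wins the runoff.

Hassan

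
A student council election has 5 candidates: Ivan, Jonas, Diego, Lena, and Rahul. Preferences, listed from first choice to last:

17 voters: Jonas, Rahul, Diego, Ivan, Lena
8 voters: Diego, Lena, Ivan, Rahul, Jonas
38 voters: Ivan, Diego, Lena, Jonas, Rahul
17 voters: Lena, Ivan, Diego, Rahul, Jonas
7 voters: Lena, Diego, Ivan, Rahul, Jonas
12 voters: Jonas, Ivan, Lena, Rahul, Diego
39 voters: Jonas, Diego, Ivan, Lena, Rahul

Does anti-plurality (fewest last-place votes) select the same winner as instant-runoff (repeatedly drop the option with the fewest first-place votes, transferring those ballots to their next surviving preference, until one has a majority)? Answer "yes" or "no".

Anti-plurality — last-place votes: Ivan 0, Jonas 32, Diego 12, Lena 17, Rahul 77. Winner: Ivan.
Instant-runoff — R1 Ivan 38, Jonas 68, Diego 8, Lena 24, Rahul 0 (Rahul out); R2 Ivan 38, Jonas 68, Diego 8, Lena 24 (Diego out); R3 Ivan 38, Jonas 68, Lena 32 (Lena out); R4 Ivan 70, Jonas 68 (Ivan winner). Winner: Ivan.
The two methods agree.

yes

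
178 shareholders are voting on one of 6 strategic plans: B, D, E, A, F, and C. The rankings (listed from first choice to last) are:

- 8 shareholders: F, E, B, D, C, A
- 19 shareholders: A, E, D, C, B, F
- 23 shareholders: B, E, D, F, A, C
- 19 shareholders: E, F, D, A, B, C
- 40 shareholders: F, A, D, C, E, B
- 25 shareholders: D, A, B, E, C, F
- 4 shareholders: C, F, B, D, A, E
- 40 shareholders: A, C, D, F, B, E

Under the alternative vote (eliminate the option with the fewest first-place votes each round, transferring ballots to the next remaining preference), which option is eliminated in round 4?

D

Round 1: B 23, D 25, E 19, A 59, F 48, C 4. Eliminate C.
Round 2: B 23, D 25, E 19, A 59, F 52. Eliminate E.
Round 3: B 23, D 25, A 59, F 71. Eliminate B.
Round 4: D 48, A 59, F 71. Eliminate D.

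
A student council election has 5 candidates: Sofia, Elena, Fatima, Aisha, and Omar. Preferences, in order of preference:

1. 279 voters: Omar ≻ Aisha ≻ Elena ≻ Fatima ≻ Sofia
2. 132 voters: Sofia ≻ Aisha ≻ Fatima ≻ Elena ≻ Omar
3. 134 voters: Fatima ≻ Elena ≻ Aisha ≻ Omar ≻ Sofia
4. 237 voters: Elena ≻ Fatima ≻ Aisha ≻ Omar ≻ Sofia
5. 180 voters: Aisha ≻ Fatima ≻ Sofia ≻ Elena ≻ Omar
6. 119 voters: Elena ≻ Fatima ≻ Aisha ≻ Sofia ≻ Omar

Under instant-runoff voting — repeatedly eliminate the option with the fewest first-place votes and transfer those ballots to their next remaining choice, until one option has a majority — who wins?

Aisha

Round 1: Sofia 132, Elena 356, Fatima 134, Aisha 180, Omar 279. Eliminate Sofia.
Round 2: Elena 356, Fatima 134, Aisha 312, Omar 279. Eliminate Fatima.
Round 3: Elena 490, Aisha 312, Omar 279. Eliminate Omar.
Round 4: Elena 490, Aisha 591. Aisha has a majority.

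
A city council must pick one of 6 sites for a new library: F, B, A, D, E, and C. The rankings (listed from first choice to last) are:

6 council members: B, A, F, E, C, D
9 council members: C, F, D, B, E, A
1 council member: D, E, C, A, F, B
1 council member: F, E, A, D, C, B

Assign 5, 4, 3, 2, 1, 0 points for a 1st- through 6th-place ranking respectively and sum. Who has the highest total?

F: 6·3 + 9·4 + 1·1 + 1·5 = 60
B: 6·5 + 9·2 + 1·0 + 1·0 = 48
A: 6·4 + 9·0 + 1·2 + 1·3 = 29
D: 6·0 + 9·3 + 1·5 + 1·2 = 34
E: 6·2 + 9·1 + 1·4 + 1·4 = 29
C: 6·1 + 9·5 + 1·3 + 1·1 = 55
F has the highest Borda score (60).

F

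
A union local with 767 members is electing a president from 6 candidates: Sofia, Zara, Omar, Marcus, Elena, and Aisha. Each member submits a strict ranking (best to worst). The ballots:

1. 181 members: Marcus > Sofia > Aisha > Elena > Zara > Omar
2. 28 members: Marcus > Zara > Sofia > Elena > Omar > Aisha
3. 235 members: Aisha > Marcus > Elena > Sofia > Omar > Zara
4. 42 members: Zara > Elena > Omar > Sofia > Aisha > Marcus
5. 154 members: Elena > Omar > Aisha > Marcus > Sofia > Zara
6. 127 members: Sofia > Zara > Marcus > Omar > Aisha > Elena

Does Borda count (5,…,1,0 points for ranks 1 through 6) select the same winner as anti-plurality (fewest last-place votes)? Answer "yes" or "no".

no

Borda — scores: Sofia 2151, Zara 1011, Omar 1259, Marcus 2674, Elena 2061, Aisha 2349. Winner: Marcus.
Anti-plurality — last-place votes: Sofia 0, Zara 389, Omar 181, Marcus 42, Elena 127, Aisha 28. Winner: Sofia.
The two methods disagree.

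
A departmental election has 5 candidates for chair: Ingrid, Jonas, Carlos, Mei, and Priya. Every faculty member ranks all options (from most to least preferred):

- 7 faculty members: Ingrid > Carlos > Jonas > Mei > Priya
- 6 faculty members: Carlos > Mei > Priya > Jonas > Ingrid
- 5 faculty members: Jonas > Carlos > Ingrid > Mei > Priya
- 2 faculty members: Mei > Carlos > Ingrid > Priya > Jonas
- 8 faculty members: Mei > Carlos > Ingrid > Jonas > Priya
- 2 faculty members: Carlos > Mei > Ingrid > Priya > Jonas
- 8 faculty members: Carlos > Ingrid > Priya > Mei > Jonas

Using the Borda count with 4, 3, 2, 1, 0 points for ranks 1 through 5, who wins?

Carlos

Ingrid: 7·4 + 6·0 + 5·2 + 2·2 + 8·2 + 2·2 + 8·3 = 86
Jonas: 7·2 + 6·1 + 5·4 + 2·0 + 8·1 + 2·0 + 8·0 = 48
Carlos: 7·3 + 6·4 + 5·3 + 2·3 + 8·3 + 2·4 + 8·4 = 130
Mei: 7·1 + 6·3 + 5·1 + 2·4 + 8·4 + 2·3 + 8·1 = 84
Priya: 7·0 + 6·2 + 5·0 + 2·1 + 8·0 + 2·1 + 8·2 = 32
Carlos has the highest Borda score (130).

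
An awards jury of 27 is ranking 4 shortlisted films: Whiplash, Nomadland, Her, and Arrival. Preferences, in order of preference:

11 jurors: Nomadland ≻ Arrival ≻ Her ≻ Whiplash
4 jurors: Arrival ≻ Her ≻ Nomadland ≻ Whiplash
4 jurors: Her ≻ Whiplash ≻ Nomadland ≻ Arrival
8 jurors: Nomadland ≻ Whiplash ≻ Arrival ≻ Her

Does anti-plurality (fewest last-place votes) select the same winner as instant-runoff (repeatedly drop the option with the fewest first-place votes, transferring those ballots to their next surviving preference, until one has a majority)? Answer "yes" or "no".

yes

Anti-plurality — last-place votes: Whiplash 15, Nomadland 0, Her 8, Arrival 4. Winner: Nomadland.
Instant-runoff — R1 Whiplash 0, Nomadland 19, Her 4, Arrival 4 (Nomadland winner). Winner: Nomadland.
The two methods agree.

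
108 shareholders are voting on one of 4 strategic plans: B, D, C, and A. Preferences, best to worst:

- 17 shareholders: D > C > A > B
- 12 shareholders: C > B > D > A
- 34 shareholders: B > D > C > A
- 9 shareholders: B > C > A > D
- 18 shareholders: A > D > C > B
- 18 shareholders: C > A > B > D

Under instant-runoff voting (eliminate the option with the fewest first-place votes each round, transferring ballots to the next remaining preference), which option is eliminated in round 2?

Round 1: B 43, D 17, C 30, A 18. Eliminate D.
Round 2: B 43, C 47, A 18. Eliminate A.

A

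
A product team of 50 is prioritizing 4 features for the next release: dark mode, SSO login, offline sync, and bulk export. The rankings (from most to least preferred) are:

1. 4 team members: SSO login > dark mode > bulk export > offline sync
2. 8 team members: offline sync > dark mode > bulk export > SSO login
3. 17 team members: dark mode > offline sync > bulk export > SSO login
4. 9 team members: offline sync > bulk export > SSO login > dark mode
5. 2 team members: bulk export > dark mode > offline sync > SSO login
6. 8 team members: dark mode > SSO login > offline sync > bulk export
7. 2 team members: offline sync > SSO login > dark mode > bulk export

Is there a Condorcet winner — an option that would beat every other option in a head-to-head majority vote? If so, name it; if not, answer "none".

dark mode vs SSO login: 35–15 for dark mode.
dark mode vs offline sync: 31–19 for dark mode.
dark mode vs bulk export: 39–11 for dark mode.
dark mode beats every other option head-to-head.

dark mode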